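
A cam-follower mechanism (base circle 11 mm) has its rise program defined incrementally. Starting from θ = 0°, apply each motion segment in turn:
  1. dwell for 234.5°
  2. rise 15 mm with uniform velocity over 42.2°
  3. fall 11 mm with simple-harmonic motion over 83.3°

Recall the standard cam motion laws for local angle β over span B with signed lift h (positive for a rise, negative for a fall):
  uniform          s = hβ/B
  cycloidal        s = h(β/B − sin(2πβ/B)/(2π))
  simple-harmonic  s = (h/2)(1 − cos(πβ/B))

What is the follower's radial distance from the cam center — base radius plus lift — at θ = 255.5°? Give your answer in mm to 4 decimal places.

seg 1 [0°–234.5°] dwell: s stays 0.0000
seg 2 [234.5°–276.7°] uniform, h=15: θ=255.5° here. β=21, B=42.2. 15·21/42.2 = 7.4645 → s = 7.4645
radial distance = base radius + s = 11 + 7.4645 = 18.4645

18.4645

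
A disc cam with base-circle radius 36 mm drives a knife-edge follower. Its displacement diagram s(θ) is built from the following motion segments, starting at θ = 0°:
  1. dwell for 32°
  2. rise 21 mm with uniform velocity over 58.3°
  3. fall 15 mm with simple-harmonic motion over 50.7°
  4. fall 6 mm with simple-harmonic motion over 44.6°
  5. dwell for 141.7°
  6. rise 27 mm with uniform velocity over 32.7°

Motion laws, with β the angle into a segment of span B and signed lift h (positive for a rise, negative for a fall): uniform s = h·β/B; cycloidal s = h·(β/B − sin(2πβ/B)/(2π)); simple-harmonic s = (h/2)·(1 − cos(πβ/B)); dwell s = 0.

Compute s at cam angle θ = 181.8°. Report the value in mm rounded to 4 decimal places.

seg 1 [0°–32°] dwell: s stays 0.0000
seg 2 [32°–90.3°] uniform, h=21: full span → s += 21 → s = 21.0000
seg 3 [90.3°–141°] simple-harmonic, h=-15: full span → s += -15 → s = 6.0000
seg 4 [141°–185.6°] simple-harmonic, h=-6: θ=181.8° here. β=40.8, B=44.6. -6/2·(1 − cos(π·0.9148)) = -5.8932 → s = 0.1068

0.1068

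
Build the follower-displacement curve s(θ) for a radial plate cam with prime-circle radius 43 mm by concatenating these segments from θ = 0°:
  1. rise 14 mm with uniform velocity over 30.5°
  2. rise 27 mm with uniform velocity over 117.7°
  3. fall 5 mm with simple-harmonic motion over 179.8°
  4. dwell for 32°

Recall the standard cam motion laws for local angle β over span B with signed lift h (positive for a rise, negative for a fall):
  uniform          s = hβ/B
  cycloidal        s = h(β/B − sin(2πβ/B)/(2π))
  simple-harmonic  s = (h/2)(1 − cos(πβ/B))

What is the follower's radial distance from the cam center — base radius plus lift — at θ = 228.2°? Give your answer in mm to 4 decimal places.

seg 1 [0°–30.5°] uniform, h=14: full span → s += 14 → s = 14.0000
seg 2 [30.5°–148.2°] uniform, h=27: full span → s += 27 → s = 41.0000
seg 3 [148.2°–328°] simple-harmonic, h=-5: θ=228.2° here. β=80, B=179.8. -5/2·(1 − cos(π·0.4449)) = -2.0697 → s = 38.9303
radial distance = base radius + s = 43 + 38.9303 = 81.9303

81.9303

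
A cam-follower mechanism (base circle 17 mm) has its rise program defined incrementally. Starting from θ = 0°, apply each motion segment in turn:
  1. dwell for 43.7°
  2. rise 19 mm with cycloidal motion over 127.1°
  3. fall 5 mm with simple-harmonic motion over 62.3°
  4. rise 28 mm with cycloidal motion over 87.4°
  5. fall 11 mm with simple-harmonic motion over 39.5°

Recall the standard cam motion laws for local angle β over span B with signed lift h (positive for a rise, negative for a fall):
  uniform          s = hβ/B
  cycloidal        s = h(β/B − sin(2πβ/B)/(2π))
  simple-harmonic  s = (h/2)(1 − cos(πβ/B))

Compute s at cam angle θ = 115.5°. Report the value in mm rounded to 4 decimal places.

seg 1 [0°–43.7°] dwell: s stays 0.0000
seg 2 [43.7°–170.8°] cycloidal, h=19: θ=115.5° here. β=71.8, B=127.1. 19·(0.5649 − sin(2π·0.5649)/(2π)) = 11.9327 → s = 11.9327

11.9327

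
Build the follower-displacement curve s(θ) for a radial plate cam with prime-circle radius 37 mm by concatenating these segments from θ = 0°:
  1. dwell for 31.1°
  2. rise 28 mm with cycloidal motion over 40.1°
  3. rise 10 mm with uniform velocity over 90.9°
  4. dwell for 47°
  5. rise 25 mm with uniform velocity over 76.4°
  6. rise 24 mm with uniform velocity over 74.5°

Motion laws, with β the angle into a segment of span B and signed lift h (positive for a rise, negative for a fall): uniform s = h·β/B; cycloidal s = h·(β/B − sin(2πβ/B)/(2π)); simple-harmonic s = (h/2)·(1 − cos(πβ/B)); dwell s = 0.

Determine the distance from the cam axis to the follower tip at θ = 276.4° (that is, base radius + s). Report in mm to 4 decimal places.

seg 1 [0°–31.1°] dwell: s stays 0.0000
seg 2 [31.1°–71.2°] cycloidal, h=28: full span → s += 28 → s = 28.0000
seg 3 [71.2°–162.1°] uniform, h=10: full span → s += 10 → s = 38.0000
seg 4 [162.1°–209.1°] dwell: s stays 38.0000
seg 5 [209.1°–285.5°] uniform, h=25: θ=276.4° here. β=67.3, B=76.4. 25·67.3/76.4 = 22.0223 → s = 60.0223
radial distance = base radius + s = 37 + 60.0223 = 97.0223

97.0223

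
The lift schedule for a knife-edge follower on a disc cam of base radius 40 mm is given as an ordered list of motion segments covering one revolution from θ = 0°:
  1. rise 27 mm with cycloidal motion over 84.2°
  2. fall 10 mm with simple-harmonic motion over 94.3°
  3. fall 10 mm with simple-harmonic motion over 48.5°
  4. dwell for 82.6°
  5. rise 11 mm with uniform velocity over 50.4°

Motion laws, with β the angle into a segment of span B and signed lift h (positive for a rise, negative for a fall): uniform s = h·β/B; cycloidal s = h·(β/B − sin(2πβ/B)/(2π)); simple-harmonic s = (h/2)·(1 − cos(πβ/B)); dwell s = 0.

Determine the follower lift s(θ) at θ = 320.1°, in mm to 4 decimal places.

seg 1 [0°–84.2°] cycloidal, h=27: full span → s += 27 → s = 27.0000
seg 2 [84.2°–178.5°] simple-harmonic, h=-10: full span → s += -10 → s = 17.0000
seg 3 [178.5°–227°] simple-harmonic, h=-10: full span → s += -10 → s = 7.0000
seg 4 [227°–309.6°] dwell: s stays 7.0000
seg 5 [309.6°–360°] uniform, h=11: θ=320.1° here. β=10.5, B=50.4. 11·10.5/50.4 = 2.2917 → s = 9.2917

9.2917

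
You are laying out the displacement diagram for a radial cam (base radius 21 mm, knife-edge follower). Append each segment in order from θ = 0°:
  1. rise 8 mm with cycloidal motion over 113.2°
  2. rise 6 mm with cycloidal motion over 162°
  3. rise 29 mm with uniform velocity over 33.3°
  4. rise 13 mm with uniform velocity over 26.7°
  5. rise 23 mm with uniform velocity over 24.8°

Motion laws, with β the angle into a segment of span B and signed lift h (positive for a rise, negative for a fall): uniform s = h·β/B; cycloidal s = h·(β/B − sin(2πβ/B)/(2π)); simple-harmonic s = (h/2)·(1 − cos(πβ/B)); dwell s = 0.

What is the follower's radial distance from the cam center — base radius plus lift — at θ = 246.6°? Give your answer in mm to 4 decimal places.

seg 1 [0°–113.2°] cycloidal, h=8: full span → s += 8 → s = 8.0000
seg 2 [113.2°–275.2°] cycloidal, h=6: θ=246.6° here. β=133.4, B=162. 6·(0.8235 − sin(2π·0.8235)/(2π)) = 5.7958 → s = 13.7958
radial distance = base radius + s = 21 + 13.7958 = 34.7958

34.7958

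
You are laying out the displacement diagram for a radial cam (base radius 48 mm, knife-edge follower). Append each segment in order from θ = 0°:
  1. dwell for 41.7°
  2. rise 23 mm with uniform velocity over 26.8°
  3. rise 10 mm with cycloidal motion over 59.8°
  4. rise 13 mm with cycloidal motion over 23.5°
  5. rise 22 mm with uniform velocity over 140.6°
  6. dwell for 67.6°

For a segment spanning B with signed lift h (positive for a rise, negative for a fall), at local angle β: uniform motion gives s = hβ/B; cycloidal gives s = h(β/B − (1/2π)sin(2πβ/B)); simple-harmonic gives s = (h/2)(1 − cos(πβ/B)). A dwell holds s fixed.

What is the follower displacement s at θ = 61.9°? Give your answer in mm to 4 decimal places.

seg 1 [0°–41.7°] dwell: s stays 0.0000
seg 2 [41.7°–68.5°] uniform, h=23: θ=61.9° here. β=20.2, B=26.8. 23·20.2/26.8 = 17.3358 → s = 17.3358

17.3358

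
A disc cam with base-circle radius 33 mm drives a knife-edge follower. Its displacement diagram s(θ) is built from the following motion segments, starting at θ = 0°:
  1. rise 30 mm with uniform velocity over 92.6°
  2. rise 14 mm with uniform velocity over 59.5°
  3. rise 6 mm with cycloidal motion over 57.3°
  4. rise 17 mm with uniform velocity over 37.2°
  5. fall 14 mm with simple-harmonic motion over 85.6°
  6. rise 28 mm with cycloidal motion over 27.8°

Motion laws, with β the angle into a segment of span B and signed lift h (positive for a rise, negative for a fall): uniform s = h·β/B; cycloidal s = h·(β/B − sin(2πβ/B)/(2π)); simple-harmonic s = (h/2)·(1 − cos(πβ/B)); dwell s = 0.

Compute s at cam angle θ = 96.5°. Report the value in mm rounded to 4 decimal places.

seg 1 [0°–92.6°] uniform, h=30: full span → s += 30 → s = 30.0000
seg 2 [92.6°–152.1°] uniform, h=14: θ=96.5° here. β=3.9, B=59.5. 14·3.9/59.5 = 0.9176 → s = 30.9176

30.9176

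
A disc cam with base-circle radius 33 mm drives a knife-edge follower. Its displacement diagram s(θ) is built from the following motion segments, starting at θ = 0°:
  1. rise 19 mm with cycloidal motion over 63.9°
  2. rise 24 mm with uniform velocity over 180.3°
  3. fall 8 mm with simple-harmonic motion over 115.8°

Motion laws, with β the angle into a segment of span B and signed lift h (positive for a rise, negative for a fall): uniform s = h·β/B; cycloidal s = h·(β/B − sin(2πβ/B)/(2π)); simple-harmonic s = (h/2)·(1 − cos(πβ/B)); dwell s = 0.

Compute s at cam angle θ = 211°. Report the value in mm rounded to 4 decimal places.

seg 1 [0°–63.9°] cycloidal, h=19: full span → s += 19 → s = 19.0000
seg 2 [63.9°–244.2°] uniform, h=24: θ=211° here. β=147.1, B=180.3. 24·147.1/180.3 = 19.5807 → s = 38.5807

38.5807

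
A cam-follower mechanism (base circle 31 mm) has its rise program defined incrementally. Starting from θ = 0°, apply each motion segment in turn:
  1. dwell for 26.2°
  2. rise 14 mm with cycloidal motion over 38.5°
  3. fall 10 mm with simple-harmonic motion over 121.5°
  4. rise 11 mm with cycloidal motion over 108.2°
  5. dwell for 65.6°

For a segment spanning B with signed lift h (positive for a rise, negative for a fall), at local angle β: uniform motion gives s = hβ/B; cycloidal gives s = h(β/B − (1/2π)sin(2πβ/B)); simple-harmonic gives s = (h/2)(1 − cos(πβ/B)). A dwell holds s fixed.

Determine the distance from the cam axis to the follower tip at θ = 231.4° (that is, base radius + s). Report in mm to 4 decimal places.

seg 1 [0°–26.2°] dwell: s stays 0.0000
seg 2 [26.2°–64.7°] cycloidal, h=14: full span → s += 14 → s = 14.0000
seg 3 [64.7°–186.2°] simple-harmonic, h=-10: full span → s += -10 → s = 4.0000
seg 4 [186.2°–294.4°] cycloidal, h=11: θ=231.4° here. β=45.2, B=108.2. 11·(0.4177 − sin(2π·0.4177)/(2π)) = 3.7301 → s = 7.7301
radial distance = base radius + s = 31 + 7.7301 = 38.7301

38.7301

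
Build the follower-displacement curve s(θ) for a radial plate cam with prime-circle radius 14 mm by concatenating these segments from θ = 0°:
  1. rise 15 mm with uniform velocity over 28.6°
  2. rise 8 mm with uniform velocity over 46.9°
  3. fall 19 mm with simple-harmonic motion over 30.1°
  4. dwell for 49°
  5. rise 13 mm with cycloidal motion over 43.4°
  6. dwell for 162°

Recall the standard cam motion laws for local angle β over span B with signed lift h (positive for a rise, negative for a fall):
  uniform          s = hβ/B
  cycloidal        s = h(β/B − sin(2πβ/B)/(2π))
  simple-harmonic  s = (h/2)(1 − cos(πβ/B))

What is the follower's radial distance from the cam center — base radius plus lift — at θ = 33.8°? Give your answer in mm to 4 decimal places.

seg 1 [0°–28.6°] uniform, h=15: full span → s += 15 → s = 15.0000
seg 2 [28.6°–75.5°] uniform, h=8: θ=33.8° here. β=5.2, B=46.9. 8·5.2/46.9 = 0.8870 → s = 15.8870
radial distance = base radius + s = 14 + 15.8870 = 29.8870

29.8870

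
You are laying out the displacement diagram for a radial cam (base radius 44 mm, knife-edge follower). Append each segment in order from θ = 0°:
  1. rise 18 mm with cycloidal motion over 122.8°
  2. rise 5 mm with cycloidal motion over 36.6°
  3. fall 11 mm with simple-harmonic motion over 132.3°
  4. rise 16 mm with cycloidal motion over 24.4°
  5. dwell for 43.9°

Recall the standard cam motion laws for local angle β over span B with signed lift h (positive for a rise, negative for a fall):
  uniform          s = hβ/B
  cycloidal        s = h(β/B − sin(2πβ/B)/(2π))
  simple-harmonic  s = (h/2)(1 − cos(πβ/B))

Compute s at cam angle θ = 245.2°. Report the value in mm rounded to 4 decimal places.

seg 1 [0°–122.8°] cycloidal, h=18: full span → s += 18 → s = 18.0000
seg 2 [122.8°–159.4°] cycloidal, h=5: full span → s += 5 → s = 23.0000
seg 3 [159.4°–291.7°] simple-harmonic, h=-11: θ=245.2° here. β=85.8, B=132.3. -11/2·(1 − cos(π·0.6485)) = -7.9742 → s = 15.0258

15.0258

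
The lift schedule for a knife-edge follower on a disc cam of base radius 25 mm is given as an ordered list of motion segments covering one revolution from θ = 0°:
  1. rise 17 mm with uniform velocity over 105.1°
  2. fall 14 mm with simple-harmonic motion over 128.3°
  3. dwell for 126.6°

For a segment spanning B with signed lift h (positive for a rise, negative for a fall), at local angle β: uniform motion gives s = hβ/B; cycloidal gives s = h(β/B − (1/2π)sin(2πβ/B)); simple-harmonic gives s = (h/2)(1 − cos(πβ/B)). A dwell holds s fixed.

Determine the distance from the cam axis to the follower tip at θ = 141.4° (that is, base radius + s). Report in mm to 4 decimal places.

seg 1 [0°–105.1°] uniform, h=17: full span → s += 17 → s = 17.0000
seg 2 [105.1°–233.4°] simple-harmonic, h=-14: θ=141.4° here. β=36.3, B=128.3. -14/2·(1 − cos(π·0.2829)) = -2.5879 → s = 14.4121
radial distance = base radius + s = 25 + 14.4121 = 39.4121

39.4121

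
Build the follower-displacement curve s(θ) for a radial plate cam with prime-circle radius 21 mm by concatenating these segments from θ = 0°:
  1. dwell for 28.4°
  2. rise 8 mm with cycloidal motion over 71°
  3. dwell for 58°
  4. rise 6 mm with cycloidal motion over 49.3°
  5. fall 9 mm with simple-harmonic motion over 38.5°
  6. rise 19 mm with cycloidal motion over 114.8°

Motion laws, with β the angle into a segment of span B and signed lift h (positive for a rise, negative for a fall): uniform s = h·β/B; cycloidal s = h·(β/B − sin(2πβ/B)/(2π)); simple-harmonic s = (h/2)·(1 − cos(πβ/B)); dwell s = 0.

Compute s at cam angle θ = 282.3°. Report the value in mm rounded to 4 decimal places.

seg 1 [0°–28.4°] dwell: s stays 0.0000
seg 2 [28.4°–99.4°] cycloidal, h=8: full span → s += 8 → s = 8.0000
seg 3 [99.4°–157.4°] dwell: s stays 8.0000
seg 4 [157.4°–206.7°] cycloidal, h=6: full span → s += 6 → s = 14.0000
seg 5 [206.7°–245.2°] simple-harmonic, h=-9: full span → s += -9 → s = 5.0000
seg 6 [245.2°–360°] cycloidal, h=19: θ=282.3° here. β=37.1, B=114.8. 19·(0.3232 − sin(2π·0.3232)/(2π)) = 3.4303 → s = 8.4303

8.4303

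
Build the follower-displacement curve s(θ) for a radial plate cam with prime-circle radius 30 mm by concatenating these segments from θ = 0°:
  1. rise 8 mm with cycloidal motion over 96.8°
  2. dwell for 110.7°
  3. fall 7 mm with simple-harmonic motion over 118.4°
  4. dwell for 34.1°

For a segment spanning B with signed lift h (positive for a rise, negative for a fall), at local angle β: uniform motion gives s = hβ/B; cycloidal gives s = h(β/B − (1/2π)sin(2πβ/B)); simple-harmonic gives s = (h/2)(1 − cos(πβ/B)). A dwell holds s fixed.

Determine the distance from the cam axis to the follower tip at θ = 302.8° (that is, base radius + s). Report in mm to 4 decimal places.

seg 1 [0°–96.8°] cycloidal, h=8: full span → s += 8 → s = 8.0000
seg 2 [96.8°–207.5°] dwell: s stays 8.0000
seg 3 [207.5°–325.9°] simple-harmonic, h=-7: θ=302.8° here. β=95.3, B=118.4. -7/2·(1 − cos(π·0.8049)) = -6.3629 → s = 1.6371
radial distance = base radius + s = 30 + 1.6371 = 31.6371

31.6371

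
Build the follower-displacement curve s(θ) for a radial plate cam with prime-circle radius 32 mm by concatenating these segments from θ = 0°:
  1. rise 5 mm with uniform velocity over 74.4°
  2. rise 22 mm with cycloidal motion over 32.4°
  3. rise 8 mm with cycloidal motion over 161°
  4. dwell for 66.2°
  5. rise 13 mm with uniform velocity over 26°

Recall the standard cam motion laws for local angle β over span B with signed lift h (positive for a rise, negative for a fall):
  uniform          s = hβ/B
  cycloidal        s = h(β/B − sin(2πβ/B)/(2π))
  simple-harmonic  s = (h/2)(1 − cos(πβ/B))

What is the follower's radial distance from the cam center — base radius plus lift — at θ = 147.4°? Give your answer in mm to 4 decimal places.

seg 1 [0°–74.4°] uniform, h=5: full span → s += 5 → s = 5.0000
seg 2 [74.4°–106.8°] cycloidal, h=22: full span → s += 22 → s = 27.0000
seg 3 [106.8°–267.8°] cycloidal, h=8: θ=147.4° here. β=40.6, B=161. 8·(0.2522 − sin(2π·0.2522)/(2π)) = 0.7443 → s = 27.7443
radial distance = base radius + s = 32 + 27.7443 = 59.7443

59.7443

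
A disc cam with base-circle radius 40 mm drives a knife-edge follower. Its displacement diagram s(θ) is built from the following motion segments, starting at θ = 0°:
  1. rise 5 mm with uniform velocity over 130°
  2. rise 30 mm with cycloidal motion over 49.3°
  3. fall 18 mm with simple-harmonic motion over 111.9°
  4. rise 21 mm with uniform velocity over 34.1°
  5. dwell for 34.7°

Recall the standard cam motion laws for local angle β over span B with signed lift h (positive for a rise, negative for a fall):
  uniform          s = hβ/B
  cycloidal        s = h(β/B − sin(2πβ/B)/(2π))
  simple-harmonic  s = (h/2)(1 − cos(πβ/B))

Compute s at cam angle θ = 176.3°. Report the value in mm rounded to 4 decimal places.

seg 1 [0°–130°] uniform, h=5: full span → s += 5 → s = 5.0000
seg 2 [130°–179.3°] cycloidal, h=30: θ=176.3° here. β=46.3, B=49.3. 30·(0.9391 − sin(2π·0.9391)/(2π)) = 29.9558 → s = 34.9558

34.9558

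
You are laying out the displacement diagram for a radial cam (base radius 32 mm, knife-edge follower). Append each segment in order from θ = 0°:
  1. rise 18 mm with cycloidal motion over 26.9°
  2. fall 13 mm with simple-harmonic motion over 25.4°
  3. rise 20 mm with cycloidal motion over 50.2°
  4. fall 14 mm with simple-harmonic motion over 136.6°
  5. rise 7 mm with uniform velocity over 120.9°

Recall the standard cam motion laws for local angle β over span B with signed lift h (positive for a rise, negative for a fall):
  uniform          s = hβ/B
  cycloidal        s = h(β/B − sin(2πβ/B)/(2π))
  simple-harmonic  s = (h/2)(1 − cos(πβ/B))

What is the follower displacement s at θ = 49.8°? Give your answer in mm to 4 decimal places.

seg 1 [0°–26.9°] cycloidal, h=18: full span → s += 18 → s = 18.0000
seg 2 [26.9°–52.3°] simple-harmonic, h=-13: θ=49.8° here. β=22.9, B=25.4. -13/2·(1 − cos(π·0.9016)) = -12.6917 → s = 5.3083

5.3083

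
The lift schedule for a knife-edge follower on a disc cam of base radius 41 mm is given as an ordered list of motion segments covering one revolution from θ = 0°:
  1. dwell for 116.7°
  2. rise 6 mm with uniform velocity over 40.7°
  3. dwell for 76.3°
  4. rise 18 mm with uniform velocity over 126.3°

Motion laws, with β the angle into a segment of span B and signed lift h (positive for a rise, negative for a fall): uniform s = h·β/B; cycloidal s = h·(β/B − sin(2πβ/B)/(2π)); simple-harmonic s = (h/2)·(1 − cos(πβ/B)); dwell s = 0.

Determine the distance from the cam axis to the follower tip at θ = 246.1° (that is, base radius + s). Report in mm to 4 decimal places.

seg 1 [0°–116.7°] dwell: s stays 0.0000
seg 2 [116.7°–157.4°] uniform, h=6: full span → s += 6 → s = 6.0000
seg 3 [157.4°–233.7°] dwell: s stays 6.0000
seg 4 [233.7°–360°] uniform, h=18: θ=246.1° here. β=12.4, B=126.3. 18·12.4/126.3 = 1.7672 → s = 7.7672
radial distance = base radius + s = 41 + 7.7672 = 48.7672

48.7672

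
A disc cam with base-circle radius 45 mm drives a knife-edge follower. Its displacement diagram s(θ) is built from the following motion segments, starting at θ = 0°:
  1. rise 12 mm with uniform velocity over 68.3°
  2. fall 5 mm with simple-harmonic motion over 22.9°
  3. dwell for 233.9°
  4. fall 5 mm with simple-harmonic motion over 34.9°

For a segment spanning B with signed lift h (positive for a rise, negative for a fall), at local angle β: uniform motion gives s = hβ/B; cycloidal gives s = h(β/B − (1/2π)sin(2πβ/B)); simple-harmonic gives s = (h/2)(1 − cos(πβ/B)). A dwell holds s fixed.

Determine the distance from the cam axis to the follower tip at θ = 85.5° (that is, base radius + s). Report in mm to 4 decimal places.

seg 1 [0°–68.3°] uniform, h=12: full span → s += 12 → s = 12.0000
seg 2 [68.3°–91.2°] simple-harmonic, h=-5: θ=85.5° here. β=17.2, B=22.9. -5/2·(1 − cos(π·0.7511)) = -4.2738 → s = 7.7262
radial distance = base radius + s = 45 + 7.7262 = 52.7262

52.7262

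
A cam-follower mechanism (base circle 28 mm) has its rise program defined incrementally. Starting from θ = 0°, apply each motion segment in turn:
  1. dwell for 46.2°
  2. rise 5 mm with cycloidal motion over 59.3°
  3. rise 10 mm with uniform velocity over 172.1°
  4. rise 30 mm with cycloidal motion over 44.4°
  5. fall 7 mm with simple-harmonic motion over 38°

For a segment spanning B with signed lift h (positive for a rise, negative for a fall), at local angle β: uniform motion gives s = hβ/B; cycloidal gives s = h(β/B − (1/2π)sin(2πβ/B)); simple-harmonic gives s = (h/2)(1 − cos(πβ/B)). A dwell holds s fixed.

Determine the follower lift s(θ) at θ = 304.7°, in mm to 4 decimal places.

seg 1 [0°–46.2°] dwell: s stays 0.0000
seg 2 [46.2°–105.5°] cycloidal, h=5: full span → s += 5 → s = 5.0000
seg 3 [105.5°–277.6°] uniform, h=10: full span → s += 10 → s = 15.0000
seg 4 [277.6°–322°] cycloidal, h=30: θ=304.7° here. β=27.1, B=44.4. 30·(0.6104 − sin(2π·0.6104)/(2π)) = 21.3626 → s = 36.3626

36.3626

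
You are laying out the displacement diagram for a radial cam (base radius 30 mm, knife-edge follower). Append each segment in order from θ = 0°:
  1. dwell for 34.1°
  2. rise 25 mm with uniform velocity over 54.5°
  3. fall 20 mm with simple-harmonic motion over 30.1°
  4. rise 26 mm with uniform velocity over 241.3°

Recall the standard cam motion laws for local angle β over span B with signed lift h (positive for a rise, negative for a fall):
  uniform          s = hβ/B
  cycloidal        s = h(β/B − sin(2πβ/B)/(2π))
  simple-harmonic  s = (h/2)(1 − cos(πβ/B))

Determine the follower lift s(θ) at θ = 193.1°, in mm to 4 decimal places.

seg 1 [0°–34.1°] dwell: s stays 0.0000
seg 2 [34.1°–88.6°] uniform, h=25: full span → s += 25 → s = 25.0000
seg 3 [88.6°–118.7°] simple-harmonic, h=-20: full span → s += -20 → s = 5.0000
seg 4 [118.7°–360°] uniform, h=26: θ=193.1° here. β=74.4, B=241.3. 26·74.4/241.3 = 8.0166 → s = 13.0166

13.0166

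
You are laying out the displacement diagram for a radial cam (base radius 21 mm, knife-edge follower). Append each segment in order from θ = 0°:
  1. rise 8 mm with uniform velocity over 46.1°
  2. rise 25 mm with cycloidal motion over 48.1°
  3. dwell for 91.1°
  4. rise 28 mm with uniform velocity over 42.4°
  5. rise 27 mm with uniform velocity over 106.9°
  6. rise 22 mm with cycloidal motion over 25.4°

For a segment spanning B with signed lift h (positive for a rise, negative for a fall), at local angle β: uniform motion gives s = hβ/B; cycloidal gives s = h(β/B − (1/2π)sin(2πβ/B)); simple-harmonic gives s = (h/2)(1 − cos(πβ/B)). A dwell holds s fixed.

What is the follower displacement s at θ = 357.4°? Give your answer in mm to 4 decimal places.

seg 1 [0°–46.1°] uniform, h=8: full span → s += 8 → s = 8.0000
seg 2 [46.1°–94.2°] cycloidal, h=25: full span → s += 25 → s = 33.0000
seg 3 [94.2°–185.3°] dwell: s stays 33.0000
seg 4 [185.3°–227.7°] uniform, h=28: full span → s += 28 → s = 61.0000
seg 5 [227.7°–334.6°] uniform, h=27: full span → s += 27 → s = 88.0000
seg 6 [334.6°–360°] cycloidal, h=22: θ=357.4° here. β=22.8, B=25.4. 22·(0.8976 − sin(2π·0.8976)/(2π)) = 21.8479 → s = 109.8479

109.8479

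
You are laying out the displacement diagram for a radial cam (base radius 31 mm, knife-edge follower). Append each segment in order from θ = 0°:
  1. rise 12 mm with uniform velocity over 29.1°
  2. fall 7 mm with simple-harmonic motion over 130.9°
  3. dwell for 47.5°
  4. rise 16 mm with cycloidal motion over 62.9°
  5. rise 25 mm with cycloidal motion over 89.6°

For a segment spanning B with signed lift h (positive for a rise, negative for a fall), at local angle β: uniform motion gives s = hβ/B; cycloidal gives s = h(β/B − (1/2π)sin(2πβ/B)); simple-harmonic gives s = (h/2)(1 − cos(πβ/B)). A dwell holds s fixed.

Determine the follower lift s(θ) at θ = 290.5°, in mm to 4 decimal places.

seg 1 [0°–29.1°] uniform, h=12: full span → s += 12 → s = 12.0000
seg 2 [29.1°–160°] simple-harmonic, h=-7: full span → s += -7 → s = 5.0000
seg 3 [160°–207.5°] dwell: s stays 5.0000
seg 4 [207.5°–270.4°] cycloidal, h=16: full span → s += 16 → s = 21.0000
seg 5 [270.4°–360°] cycloidal, h=25: θ=290.5° here. β=20.1, B=89.6. 25·(0.2243 − sin(2π·0.2243)/(2π)) = 1.6810 → s = 22.6810

22.6810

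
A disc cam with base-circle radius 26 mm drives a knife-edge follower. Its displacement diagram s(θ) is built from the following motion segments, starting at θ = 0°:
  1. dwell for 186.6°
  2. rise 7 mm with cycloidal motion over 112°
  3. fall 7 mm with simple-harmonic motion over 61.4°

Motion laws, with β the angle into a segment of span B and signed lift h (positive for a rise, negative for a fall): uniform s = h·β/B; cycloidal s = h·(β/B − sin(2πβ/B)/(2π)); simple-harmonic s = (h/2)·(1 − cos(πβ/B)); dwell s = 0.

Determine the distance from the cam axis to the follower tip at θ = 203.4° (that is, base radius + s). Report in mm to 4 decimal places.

seg 1 [0°–186.6°] dwell: s stays 0.0000
seg 2 [186.6°–298.6°] cycloidal, h=7: θ=203.4° here. β=16.8, B=112. 7·(0.1500 − sin(2π·0.1500)/(2π)) = 0.1487 → s = 0.1487
radial distance = base radius + s = 26 + 0.1487 = 26.1487

26.1487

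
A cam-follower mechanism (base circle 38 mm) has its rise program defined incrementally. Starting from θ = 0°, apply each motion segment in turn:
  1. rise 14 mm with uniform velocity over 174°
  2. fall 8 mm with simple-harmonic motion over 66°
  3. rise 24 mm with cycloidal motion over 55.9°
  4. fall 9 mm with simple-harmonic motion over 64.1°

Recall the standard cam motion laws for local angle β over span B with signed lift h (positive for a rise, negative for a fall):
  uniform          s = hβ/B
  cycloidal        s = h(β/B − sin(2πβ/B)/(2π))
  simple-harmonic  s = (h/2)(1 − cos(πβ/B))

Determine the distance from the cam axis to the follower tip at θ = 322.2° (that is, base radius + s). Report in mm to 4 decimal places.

seg 1 [0°–174°] uniform, h=14: full span → s += 14 → s = 14.0000
seg 2 [174°–240°] simple-harmonic, h=-8: full span → s += -8 → s = 6.0000
seg 3 [240°–295.9°] cycloidal, h=24: full span → s += 24 → s = 30.0000
seg 4 [295.9°–360°] simple-harmonic, h=-9: θ=322.2° here. β=26.3, B=64.1. -9/2·(1 − cos(π·0.4103)) = -3.2486 → s = 26.7514
radial distance = base radius + s = 38 + 26.7514 = 64.7514

64.7514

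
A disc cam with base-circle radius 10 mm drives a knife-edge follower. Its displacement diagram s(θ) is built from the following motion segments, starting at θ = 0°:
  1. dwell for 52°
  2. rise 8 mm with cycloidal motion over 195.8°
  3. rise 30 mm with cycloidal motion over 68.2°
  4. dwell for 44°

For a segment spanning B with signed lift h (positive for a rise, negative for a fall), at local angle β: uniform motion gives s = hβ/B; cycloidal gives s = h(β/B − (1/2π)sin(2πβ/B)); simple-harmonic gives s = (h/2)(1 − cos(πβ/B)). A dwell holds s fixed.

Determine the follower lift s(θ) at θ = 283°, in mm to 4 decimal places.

seg 1 [0°–52°] dwell: s stays 0.0000
seg 2 [52°–247.8°] cycloidal, h=8: full span → s += 8 → s = 8.0000
seg 3 [247.8°–316°] cycloidal, h=30: θ=283° here. β=35.2, B=68.2. 30·(0.5161 − sin(2π·0.5161)/(2π)) = 15.9669 → s = 23.9669

23.9669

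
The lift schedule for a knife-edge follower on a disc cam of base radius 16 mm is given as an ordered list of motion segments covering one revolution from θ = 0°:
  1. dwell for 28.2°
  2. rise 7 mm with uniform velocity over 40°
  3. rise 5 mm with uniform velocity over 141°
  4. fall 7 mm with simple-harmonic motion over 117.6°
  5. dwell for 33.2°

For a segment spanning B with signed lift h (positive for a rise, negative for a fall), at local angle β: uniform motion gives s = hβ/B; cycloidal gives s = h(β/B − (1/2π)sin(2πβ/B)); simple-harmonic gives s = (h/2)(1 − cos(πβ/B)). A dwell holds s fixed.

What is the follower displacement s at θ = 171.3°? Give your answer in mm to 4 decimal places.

seg 1 [0°–28.2°] dwell: s stays 0.0000
seg 2 [28.2°–68.2°] uniform, h=7: full span → s += 7 → s = 7.0000
seg 3 [68.2°–209.2°] uniform, h=5: θ=171.3° here. β=103.1, B=141. 5·103.1/141 = 3.6560 → s = 10.6560

10.6560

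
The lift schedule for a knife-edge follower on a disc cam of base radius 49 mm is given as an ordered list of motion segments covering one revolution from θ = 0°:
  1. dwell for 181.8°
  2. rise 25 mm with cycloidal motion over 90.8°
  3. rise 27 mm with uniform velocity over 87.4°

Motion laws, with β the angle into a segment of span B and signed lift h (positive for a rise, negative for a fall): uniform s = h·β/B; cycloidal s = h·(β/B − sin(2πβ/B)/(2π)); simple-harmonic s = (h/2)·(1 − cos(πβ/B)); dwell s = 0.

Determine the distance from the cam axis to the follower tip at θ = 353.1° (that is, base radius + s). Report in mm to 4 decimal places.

seg 1 [0°–181.8°] dwell: s stays 0.0000
seg 2 [181.8°–272.6°] cycloidal, h=25: full span → s += 25 → s = 25.0000
seg 3 [272.6°–360°] uniform, h=27: θ=353.1° here. β=80.5, B=87.4. 27·80.5/87.4 = 24.8684 → s = 49.8684
radial distance = base radius + s = 49 + 49.8684 = 98.8684

98.8684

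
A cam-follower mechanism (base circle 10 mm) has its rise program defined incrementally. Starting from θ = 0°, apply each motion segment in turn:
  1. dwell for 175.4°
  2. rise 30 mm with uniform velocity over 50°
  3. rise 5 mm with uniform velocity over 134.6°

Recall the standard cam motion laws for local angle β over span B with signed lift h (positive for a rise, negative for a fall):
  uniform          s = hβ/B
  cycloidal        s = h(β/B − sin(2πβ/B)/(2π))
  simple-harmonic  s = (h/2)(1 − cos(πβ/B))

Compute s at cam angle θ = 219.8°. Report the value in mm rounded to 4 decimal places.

seg 1 [0°–175.4°] dwell: s stays 0.0000
seg 2 [175.4°–225.4°] uniform, h=30: θ=219.8° here. β=44.4, B=50. 30·44.4/50 = 26.6400 → s = 26.6400

26.6400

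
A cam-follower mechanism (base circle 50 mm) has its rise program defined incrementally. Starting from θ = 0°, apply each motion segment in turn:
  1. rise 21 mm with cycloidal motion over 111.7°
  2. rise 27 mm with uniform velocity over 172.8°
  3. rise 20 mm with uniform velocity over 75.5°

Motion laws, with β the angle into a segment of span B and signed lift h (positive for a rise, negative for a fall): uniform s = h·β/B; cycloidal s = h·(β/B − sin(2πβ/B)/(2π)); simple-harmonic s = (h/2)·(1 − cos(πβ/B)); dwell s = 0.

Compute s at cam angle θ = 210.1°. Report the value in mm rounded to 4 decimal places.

seg 1 [0°–111.7°] cycloidal, h=21: full span → s += 21 → s = 21.0000
seg 2 [111.7°–284.5°] uniform, h=27: θ=210.1° here. β=98.4, B=172.8. 27·98.4/172.8 = 15.3750 → s = 36.3750

36.3750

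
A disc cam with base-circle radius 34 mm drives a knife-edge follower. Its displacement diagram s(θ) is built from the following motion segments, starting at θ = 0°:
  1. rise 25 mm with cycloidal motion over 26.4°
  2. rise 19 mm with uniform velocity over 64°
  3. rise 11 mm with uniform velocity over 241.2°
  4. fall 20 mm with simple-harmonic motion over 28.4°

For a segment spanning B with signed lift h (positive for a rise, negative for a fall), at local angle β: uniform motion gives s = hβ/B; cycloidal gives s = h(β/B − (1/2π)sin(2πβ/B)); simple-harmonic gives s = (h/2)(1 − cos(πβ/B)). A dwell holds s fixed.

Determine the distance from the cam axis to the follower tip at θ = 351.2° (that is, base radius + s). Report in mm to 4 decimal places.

seg 1 [0°–26.4°] cycloidal, h=25: full span → s += 25 → s = 25.0000
seg 2 [26.4°–90.4°] uniform, h=19: full span → s += 19 → s = 44.0000
seg 3 [90.4°–331.6°] uniform, h=11: full span → s += 11 → s = 55.0000
seg 4 [331.6°–360°] simple-harmonic, h=-20: θ=351.2° here. β=19.6, B=28.4. -20/2·(1 − cos(π·0.6901)) = -15.6245 → s = 39.3755
radial distance = base radius + s = 34 + 39.3755 = 73.3755

73.3755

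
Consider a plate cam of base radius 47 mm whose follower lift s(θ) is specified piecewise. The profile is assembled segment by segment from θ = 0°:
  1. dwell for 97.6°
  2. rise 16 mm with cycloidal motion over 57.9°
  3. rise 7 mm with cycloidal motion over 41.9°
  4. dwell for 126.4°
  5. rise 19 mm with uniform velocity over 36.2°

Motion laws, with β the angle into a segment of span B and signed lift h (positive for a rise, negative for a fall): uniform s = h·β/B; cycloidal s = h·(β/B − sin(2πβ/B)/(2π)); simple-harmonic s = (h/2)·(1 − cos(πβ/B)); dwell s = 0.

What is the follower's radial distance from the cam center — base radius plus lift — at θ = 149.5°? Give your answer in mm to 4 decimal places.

seg 1 [0°–97.6°] dwell: s stays 0.0000
seg 2 [97.6°–155.5°] cycloidal, h=16: θ=149.5° here. β=51.9, B=57.9. 16·(0.8964 − sin(2π·0.8964)/(2π)) = 15.8853 → s = 15.8853
radial distance = base radius + s = 47 + 15.8853 = 62.8853

62.8853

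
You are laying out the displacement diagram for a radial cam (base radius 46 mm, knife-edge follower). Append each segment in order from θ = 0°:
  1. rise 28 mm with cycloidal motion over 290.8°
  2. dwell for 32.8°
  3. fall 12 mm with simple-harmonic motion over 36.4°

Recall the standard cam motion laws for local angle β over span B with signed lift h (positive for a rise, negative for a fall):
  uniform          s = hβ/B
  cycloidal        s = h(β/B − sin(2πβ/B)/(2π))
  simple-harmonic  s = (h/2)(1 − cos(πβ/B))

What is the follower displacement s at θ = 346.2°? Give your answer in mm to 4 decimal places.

seg 1 [0°–290.8°] cycloidal, h=28: full span → s += 28 → s = 28.0000
seg 2 [290.8°–323.6°] dwell: s stays 28.0000
seg 3 [323.6°–360°] simple-harmonic, h=-12: θ=346.2° here. β=22.6, B=36.4. -12/2·(1 − cos(π·0.6209)) = -8.2241 → s = 19.7759

19.7759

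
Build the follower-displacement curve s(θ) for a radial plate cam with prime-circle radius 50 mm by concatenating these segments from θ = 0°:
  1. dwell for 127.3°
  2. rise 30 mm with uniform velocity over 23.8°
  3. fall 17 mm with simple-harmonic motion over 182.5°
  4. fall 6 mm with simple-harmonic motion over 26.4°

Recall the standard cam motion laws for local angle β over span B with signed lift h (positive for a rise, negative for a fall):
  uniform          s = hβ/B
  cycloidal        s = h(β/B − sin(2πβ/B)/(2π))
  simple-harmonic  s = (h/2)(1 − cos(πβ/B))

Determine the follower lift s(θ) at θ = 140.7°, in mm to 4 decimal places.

seg 1 [0°–127.3°] dwell: s stays 0.0000
seg 2 [127.3°–151.1°] uniform, h=30: θ=140.7° here. β=13.4, B=23.8. 30·13.4/23.8 = 16.8908 → s = 16.8908

16.8908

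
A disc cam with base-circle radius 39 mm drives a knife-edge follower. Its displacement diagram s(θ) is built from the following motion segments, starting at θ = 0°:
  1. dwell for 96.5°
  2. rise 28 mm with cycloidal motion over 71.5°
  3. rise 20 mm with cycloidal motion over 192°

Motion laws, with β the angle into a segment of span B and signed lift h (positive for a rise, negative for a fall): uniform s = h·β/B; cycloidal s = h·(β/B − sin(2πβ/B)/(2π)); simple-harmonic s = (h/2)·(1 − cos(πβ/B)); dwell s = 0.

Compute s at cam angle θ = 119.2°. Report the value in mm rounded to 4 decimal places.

seg 1 [0°–96.5°] dwell: s stays 0.0000
seg 2 [96.5°–168°] cycloidal, h=28: θ=119.2° here. β=22.7, B=71.5. 28·(0.3175 − sin(2π·0.3175)/(2π)) = 4.8278 → s = 4.8278

4.8278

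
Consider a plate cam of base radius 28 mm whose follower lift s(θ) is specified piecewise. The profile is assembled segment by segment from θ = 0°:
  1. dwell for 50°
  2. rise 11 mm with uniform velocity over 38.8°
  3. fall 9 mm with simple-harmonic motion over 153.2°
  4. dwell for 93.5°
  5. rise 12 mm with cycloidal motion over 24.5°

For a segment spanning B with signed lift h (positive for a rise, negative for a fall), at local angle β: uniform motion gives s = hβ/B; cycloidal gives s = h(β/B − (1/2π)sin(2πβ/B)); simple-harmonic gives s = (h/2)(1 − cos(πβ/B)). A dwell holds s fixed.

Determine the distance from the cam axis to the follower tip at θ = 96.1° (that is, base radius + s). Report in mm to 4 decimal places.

seg 1 [0°–50°] dwell: s stays 0.0000
seg 2 [50°–88.8°] uniform, h=11: full span → s += 11 → s = 11.0000
seg 3 [88.8°–242°] simple-harmonic, h=-9: θ=96.1° here. β=7.3, B=153.2. -9/2·(1 − cos(π·0.0477)) = -0.0503 → s = 10.9497
radial distance = base radius + s = 28 + 10.9497 = 38.9497

38.9497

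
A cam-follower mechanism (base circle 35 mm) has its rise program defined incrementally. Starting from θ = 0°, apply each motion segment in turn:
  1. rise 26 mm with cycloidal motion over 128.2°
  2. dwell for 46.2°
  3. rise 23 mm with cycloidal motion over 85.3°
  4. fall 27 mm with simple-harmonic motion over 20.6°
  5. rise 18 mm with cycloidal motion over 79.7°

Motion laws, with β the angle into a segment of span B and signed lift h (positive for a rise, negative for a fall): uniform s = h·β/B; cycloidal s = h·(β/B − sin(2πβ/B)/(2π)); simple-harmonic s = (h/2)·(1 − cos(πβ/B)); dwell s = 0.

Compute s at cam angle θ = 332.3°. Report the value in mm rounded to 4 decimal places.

seg 1 [0°–128.2°] cycloidal, h=26: full span → s += 26 → s = 26.0000
seg 2 [128.2°–174.4°] dwell: s stays 26.0000
seg 3 [174.4°–259.7°] cycloidal, h=23: full span → s += 23 → s = 49.0000
seg 4 [259.7°–280.3°] simple-harmonic, h=-27: full span → s += -27 → s = 22.0000
seg 5 [280.3°–360°] cycloidal, h=18: θ=332.3° here. β=52, B=79.7. 18·(0.6524 − sin(2π·0.6524)/(2π)) = 14.0873 → s = 36.0873

36.0873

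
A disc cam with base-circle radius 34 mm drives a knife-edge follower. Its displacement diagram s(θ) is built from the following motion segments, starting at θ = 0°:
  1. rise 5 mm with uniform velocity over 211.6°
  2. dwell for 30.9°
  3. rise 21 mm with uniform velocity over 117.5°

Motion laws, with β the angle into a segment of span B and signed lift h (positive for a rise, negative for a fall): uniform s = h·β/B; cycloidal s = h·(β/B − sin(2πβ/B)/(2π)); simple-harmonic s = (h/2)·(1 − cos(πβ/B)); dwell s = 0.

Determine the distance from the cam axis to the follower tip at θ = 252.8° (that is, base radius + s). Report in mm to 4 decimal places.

seg 1 [0°–211.6°] uniform, h=5: full span → s += 5 → s = 5.0000
seg 2 [211.6°–242.5°] dwell: s stays 5.0000
seg 3 [242.5°–360°] uniform, h=21: θ=252.8° here. β=10.3, B=117.5. 21·10.3/117.5 = 1.8409 → s = 6.8409
radial distance = base radius + s = 34 + 6.8409 = 40.8409

40.8409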